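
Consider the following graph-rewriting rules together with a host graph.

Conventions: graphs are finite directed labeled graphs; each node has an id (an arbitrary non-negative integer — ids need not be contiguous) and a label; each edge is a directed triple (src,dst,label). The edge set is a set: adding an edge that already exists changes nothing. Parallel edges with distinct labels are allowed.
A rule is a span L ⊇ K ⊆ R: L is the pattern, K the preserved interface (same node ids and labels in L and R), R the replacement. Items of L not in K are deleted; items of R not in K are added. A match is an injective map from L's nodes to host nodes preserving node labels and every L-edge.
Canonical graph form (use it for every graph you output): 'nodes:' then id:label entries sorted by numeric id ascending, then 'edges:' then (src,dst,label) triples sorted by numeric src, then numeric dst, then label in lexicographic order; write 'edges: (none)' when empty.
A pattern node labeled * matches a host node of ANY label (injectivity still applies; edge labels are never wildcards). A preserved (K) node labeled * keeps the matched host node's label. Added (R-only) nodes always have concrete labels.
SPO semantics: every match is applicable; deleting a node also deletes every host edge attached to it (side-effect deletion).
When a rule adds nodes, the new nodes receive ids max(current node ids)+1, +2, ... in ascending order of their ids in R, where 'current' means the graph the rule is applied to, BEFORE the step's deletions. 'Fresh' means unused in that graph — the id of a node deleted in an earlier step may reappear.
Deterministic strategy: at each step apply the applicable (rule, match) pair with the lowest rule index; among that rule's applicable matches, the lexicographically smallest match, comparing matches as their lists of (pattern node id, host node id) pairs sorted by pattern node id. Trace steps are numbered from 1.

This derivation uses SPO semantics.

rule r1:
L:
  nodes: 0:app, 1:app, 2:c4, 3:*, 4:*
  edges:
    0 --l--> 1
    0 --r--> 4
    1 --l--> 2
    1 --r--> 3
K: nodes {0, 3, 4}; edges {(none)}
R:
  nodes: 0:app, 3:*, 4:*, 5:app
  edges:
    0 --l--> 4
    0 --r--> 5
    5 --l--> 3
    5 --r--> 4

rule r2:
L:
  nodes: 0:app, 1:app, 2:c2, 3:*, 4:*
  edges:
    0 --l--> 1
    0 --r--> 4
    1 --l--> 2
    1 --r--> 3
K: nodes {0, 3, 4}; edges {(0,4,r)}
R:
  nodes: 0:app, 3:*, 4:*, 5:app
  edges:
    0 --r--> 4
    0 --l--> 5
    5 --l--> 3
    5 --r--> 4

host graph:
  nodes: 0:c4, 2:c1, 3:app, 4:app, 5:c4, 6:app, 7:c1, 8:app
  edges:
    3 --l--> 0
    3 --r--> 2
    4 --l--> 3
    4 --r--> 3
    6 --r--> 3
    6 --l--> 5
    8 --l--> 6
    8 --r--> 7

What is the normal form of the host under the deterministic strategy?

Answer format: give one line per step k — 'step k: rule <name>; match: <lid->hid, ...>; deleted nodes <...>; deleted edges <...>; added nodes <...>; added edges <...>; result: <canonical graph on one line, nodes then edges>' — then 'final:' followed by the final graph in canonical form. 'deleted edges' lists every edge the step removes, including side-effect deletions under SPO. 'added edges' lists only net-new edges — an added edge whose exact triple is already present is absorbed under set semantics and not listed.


step 1: rule r1; match: 0->8, 1->6, 2->5, 3->3, 4->7; deleted nodes 5, 6; deleted edges (6,3,r); (6,5,l); (8,6,l); (8,7,r); added nodes 9; added edges (8,7,l); (8,9,r); (9,3,l); (9,7,r); result: nodes: 0:c4, 2:c1, 3:app, 4:app, 7:c1, 8:app, 9:app edges: (3,0,l); (3,2,r); (4,3,l); (4,3,r); (8,7,l); (8,9,r); (9,3,l); (9,7,r)
step 2: rule r1; match: 0->9, 1->3, 2->0, 3->2, 4->7; deleted nodes 0, 3; deleted edges (3,0,l); (3,2,r); (4,3,l); (4,3,r); (9,3,l); (9,7,r); added nodes 10; added edges (9,7,l); (9,10,r); (10,2,l); (10,7,r); result: nodes: 2:c1, 4:app, 7:c1, 8:app, 9:app, 10:app edges: (8,7,l); (8,9,r); (9,7,l); (9,10,r); (10,2,l); (10,7,r)
final:
nodes: 2:c1, 4:app, 7:c1, 8:app, 9:app, 10:app
edges: (8,7,l); (8,9,r); (9,7,l); (9,10,r); (10,2,l); (10,7,r)


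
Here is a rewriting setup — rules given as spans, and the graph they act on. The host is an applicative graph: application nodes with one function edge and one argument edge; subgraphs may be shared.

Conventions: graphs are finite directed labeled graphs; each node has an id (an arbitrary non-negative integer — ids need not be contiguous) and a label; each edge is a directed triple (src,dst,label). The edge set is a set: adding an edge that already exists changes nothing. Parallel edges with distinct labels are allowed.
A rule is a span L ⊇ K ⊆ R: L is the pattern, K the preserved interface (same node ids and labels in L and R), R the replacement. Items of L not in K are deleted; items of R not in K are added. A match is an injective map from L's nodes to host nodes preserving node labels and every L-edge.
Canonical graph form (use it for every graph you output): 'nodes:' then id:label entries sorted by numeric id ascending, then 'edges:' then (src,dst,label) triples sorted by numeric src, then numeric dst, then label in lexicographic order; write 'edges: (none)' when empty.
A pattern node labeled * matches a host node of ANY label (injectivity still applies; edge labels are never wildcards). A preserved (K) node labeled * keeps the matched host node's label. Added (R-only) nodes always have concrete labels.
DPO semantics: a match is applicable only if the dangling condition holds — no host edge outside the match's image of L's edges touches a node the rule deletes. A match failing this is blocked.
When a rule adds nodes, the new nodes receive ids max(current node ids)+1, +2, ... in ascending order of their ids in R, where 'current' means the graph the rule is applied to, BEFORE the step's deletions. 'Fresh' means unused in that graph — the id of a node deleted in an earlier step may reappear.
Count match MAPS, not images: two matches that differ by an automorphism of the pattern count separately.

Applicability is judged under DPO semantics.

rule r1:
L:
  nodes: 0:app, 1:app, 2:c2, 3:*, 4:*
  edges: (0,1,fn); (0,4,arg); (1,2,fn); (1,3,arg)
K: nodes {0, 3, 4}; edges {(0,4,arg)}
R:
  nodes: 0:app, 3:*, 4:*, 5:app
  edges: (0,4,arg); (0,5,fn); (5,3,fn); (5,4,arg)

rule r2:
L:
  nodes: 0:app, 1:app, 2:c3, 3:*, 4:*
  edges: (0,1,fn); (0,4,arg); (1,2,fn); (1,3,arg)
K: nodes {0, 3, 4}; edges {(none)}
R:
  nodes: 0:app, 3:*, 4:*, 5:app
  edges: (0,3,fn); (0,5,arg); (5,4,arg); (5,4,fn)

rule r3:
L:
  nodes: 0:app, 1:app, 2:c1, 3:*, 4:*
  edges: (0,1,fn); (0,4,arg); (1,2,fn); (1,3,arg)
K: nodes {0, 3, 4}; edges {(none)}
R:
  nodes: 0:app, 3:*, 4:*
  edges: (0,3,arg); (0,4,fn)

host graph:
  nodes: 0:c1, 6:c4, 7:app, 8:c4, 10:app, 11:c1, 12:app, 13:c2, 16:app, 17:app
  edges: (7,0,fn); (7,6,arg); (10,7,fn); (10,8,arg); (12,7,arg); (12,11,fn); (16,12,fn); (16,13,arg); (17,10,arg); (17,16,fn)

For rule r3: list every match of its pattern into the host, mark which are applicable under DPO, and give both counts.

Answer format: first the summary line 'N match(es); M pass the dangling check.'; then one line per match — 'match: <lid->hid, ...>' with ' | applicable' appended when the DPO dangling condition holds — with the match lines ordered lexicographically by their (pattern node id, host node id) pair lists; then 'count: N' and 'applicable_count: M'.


2 match(es); 1 pass the dangling check.
match: 0->10, 1->7, 2->0, 3->6, 4->8
match: 0->16, 1->12, 2->11, 3->7, 4->13 | applicable
count: 2
applicable_count: 1


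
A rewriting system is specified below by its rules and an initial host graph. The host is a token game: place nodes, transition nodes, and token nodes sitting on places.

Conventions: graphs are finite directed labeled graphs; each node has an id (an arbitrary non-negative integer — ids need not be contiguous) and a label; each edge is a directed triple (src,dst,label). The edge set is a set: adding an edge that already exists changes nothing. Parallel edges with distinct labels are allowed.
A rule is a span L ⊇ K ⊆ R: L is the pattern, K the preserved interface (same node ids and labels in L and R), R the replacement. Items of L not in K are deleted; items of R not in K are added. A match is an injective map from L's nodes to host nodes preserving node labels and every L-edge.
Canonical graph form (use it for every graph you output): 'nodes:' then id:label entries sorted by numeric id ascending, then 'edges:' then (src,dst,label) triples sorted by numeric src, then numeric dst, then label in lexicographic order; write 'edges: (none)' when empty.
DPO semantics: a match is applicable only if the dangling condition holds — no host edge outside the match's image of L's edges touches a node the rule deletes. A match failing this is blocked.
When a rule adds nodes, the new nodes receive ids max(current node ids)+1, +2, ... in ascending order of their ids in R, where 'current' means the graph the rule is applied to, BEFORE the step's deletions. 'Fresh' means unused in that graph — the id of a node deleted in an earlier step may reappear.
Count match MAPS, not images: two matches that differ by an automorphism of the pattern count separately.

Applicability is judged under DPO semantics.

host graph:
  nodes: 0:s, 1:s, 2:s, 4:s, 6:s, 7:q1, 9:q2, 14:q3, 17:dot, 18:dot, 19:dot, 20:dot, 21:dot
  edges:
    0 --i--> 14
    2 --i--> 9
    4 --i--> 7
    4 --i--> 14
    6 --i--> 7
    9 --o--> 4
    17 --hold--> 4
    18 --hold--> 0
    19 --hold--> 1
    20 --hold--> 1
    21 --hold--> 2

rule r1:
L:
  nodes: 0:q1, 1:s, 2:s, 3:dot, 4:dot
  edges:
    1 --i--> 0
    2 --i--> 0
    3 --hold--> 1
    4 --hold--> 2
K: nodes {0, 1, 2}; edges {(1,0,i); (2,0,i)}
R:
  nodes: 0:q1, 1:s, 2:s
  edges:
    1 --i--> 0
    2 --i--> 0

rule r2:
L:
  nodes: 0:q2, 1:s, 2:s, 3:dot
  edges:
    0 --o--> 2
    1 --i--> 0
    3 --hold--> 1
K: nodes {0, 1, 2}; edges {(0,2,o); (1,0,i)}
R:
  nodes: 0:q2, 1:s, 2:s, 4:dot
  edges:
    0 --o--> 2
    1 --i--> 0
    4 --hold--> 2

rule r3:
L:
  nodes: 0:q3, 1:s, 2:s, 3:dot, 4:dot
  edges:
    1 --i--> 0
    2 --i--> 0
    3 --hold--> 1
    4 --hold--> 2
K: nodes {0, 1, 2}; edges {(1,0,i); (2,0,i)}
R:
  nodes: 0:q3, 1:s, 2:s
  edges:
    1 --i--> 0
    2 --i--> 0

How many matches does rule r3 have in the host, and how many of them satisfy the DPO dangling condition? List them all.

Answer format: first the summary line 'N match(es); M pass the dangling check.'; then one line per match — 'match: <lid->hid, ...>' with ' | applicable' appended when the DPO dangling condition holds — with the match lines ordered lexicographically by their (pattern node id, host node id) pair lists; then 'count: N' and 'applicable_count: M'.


2 match(es); 2 pass the dangling check.
match: 0->14, 1->0, 2->4, 3->18, 4->17 | applicable
match: 0->14, 1->4, 2->0, 3->17, 4->18 | applicable
count: 2
applicable_count: 2


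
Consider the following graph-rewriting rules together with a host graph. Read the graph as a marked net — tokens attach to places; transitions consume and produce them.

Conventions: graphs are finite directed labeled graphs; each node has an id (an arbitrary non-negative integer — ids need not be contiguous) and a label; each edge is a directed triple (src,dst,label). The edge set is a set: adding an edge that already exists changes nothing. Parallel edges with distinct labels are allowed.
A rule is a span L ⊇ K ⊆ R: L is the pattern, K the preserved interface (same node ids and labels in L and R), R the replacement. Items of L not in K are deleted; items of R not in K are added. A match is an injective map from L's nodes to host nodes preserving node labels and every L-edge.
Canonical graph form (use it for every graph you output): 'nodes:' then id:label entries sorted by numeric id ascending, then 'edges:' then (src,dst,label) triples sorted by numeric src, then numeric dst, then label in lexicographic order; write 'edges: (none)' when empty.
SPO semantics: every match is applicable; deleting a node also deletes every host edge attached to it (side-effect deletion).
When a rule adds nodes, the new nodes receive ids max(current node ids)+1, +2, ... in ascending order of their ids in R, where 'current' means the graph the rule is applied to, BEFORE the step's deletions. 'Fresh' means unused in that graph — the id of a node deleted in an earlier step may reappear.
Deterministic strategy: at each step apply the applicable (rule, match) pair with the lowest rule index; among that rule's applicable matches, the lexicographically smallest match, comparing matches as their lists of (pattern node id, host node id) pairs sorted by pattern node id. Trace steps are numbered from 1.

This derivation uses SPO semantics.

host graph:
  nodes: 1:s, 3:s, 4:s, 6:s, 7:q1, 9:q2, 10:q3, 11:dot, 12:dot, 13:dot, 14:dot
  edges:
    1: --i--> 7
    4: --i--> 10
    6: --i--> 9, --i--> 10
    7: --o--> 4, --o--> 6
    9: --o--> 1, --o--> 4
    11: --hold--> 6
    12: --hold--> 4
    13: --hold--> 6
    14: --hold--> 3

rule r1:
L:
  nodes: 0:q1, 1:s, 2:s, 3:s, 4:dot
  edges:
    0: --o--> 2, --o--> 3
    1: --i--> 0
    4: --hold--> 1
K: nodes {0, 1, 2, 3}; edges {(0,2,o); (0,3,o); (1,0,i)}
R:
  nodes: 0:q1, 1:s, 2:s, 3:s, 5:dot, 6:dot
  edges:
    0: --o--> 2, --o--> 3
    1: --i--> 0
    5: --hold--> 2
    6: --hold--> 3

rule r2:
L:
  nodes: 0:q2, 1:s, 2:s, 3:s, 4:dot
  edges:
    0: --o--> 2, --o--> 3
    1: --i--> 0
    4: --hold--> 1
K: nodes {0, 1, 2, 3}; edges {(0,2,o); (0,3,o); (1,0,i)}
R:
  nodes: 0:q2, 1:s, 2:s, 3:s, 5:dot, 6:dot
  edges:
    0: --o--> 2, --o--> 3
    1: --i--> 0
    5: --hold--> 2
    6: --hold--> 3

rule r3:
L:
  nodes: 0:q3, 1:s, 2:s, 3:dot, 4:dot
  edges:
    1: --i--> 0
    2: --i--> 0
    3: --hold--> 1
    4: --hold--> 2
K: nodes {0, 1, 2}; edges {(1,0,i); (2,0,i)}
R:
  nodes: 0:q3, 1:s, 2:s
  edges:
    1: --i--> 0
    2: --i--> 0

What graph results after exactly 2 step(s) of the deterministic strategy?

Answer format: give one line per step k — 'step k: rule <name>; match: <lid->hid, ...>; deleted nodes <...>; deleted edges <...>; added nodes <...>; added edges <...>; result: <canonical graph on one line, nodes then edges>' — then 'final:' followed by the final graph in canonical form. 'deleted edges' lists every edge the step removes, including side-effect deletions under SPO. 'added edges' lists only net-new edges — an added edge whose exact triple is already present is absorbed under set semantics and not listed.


step 1: rule r2; match: 0->9, 1->6, 2->1, 3->4, 4->11; deleted nodes 11; deleted edges (11,6,hold); added nodes 15, 16; added edges (15,1,hold); (16,4,hold); result: nodes: 1:s, 3:s, 4:s, 6:s, 7:q1, 9:q2, 10:q3, 12:dot, 13:dot, 14:dot, 15:dot, 16:dot edges: (1,7,i); (4,10,i); (6,9,i); (6,10,i); (7,4,o); (7,6,o); (9,1,o); (9,4,o); (12,4,hold); (13,6,hold); (14,3,hold); (15,1,hold); (16,4,hold)
step 2: rule r1; match: 0->7, 1->1, 2->4, 3->6, 4->15; deleted nodes 15; deleted edges (15,1,hold); added nodes 17, 18; added edges (17,4,hold); (18,6,hold); result: nodes: 1:s, 3:s, 4:s, 6:s, 7:q1, 9:q2, 10:q3, 12:dot, 13:dot, 14:dot, 16:dot, 17:dot, 18:dot edges: (1,7,i); (4,10,i); (6,9,i); (6,10,i); (7,4,o); (7,6,o); (9,1,o); (9,4,o); (12,4,hold); (13,6,hold); (14,3,hold); (16,4,hold); (17,4,hold); (18,6,hold)
final:
nodes: 1:s, 3:s, 4:s, 6:s, 7:q1, 9:q2, 10:q3, 12:dot, 13:dot, 14:dot, 16:dot, 17:dot, 18:dot
edges: (1,7,i); (4,10,i); (6,9,i); (6,10,i); (7,4,o); (7,6,o); (9,1,o); (9,4,o); (12,4,hold); (13,6,hold); (14,3,hold); (16,4,hold); (17,4,hold); (18,6,hold)


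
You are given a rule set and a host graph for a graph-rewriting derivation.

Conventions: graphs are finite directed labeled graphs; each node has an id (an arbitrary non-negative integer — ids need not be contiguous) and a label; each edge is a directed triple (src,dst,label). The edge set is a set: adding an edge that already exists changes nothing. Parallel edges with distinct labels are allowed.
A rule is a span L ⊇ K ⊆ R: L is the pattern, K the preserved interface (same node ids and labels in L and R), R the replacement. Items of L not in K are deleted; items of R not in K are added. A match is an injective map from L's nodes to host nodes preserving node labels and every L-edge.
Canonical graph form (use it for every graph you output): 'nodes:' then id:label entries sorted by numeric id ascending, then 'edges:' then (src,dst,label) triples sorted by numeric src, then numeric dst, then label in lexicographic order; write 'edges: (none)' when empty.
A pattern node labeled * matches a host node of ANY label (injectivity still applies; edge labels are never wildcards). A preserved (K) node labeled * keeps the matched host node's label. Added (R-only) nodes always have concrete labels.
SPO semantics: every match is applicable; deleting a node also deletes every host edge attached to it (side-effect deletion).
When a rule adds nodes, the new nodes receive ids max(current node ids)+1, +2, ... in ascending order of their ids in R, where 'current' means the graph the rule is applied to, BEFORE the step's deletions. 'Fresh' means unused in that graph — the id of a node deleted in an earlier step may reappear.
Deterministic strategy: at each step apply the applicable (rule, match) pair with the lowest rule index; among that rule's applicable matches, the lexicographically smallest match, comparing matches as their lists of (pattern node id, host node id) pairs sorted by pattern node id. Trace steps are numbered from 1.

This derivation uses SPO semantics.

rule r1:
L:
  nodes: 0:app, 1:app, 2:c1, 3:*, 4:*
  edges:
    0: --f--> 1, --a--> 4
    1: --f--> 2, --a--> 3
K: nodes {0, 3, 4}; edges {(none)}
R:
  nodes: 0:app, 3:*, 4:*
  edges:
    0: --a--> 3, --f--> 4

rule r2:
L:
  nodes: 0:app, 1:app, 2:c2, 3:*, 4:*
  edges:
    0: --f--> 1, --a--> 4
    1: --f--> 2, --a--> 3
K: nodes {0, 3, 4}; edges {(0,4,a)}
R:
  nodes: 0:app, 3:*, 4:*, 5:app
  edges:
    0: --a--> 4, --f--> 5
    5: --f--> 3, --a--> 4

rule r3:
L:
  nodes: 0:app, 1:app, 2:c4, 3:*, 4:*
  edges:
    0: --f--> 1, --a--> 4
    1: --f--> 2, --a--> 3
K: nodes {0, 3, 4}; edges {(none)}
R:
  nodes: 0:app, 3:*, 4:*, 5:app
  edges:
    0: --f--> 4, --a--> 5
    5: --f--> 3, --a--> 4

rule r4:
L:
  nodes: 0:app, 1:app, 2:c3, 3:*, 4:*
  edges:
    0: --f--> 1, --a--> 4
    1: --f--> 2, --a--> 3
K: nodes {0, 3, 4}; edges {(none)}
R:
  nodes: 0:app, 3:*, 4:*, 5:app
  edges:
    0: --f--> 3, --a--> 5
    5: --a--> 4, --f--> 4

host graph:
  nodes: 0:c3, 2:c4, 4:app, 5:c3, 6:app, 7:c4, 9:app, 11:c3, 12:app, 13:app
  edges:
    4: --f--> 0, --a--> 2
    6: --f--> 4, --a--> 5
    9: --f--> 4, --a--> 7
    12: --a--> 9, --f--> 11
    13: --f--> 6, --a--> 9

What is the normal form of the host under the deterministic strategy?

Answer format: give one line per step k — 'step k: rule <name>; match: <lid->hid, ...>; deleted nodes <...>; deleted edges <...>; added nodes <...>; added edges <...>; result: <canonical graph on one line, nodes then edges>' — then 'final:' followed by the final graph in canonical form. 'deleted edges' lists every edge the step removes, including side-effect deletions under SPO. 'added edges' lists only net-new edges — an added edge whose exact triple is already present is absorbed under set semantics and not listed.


step 1: rule r4; match: 0->6, 1->4, 2->0, 3->2, 4->5; deleted nodes 0, 4; deleted edges (4,0,f); (4,2,a); (6,4,f); (6,5,a); (9,4,f); added nodes 14; added edges (6,2,f); (6,14,a); (14,5,a); (14,5,f); result: nodes: 2:c4, 5:c3, 6:app, 7:c4, 9:app, 11:c3, 12:app, 13:app, 14:app edges: (6,2,f); (6,14,a); (9,7,a); (12,9,a); (12,11,f); (13,6,f); (13,9,a); (14,5,a); (14,5,f)
step 2: rule r3; match: 0->13, 1->6, 2->2, 3->14, 4->9; deleted nodes 2, 6; deleted edges (6,2,f); (6,14,a); (13,6,f); (13,9,a); added nodes 15; added edges (13,9,f); (13,15,a); (15,9,a); (15,14,f); result: nodes: 5:c3, 7:c4, 9:app, 11:c3, 12:app, 13:app, 14:app, 15:app edges: (9,7,a); (12,9,a); (12,11,f); (13,9,f); (13,15,a); (14,5,a); (14,5,f); (15,9,a); (15,14,f)
final:
nodes: 5:c3, 7:c4, 9:app, 11:c3, 12:app, 13:app, 14:app, 15:app
edges: (9,7,a); (12,9,a); (12,11,f); (13,9,f); (13,15,a); (14,5,a); (14,5,f); (15,9,a); (15,14,f)


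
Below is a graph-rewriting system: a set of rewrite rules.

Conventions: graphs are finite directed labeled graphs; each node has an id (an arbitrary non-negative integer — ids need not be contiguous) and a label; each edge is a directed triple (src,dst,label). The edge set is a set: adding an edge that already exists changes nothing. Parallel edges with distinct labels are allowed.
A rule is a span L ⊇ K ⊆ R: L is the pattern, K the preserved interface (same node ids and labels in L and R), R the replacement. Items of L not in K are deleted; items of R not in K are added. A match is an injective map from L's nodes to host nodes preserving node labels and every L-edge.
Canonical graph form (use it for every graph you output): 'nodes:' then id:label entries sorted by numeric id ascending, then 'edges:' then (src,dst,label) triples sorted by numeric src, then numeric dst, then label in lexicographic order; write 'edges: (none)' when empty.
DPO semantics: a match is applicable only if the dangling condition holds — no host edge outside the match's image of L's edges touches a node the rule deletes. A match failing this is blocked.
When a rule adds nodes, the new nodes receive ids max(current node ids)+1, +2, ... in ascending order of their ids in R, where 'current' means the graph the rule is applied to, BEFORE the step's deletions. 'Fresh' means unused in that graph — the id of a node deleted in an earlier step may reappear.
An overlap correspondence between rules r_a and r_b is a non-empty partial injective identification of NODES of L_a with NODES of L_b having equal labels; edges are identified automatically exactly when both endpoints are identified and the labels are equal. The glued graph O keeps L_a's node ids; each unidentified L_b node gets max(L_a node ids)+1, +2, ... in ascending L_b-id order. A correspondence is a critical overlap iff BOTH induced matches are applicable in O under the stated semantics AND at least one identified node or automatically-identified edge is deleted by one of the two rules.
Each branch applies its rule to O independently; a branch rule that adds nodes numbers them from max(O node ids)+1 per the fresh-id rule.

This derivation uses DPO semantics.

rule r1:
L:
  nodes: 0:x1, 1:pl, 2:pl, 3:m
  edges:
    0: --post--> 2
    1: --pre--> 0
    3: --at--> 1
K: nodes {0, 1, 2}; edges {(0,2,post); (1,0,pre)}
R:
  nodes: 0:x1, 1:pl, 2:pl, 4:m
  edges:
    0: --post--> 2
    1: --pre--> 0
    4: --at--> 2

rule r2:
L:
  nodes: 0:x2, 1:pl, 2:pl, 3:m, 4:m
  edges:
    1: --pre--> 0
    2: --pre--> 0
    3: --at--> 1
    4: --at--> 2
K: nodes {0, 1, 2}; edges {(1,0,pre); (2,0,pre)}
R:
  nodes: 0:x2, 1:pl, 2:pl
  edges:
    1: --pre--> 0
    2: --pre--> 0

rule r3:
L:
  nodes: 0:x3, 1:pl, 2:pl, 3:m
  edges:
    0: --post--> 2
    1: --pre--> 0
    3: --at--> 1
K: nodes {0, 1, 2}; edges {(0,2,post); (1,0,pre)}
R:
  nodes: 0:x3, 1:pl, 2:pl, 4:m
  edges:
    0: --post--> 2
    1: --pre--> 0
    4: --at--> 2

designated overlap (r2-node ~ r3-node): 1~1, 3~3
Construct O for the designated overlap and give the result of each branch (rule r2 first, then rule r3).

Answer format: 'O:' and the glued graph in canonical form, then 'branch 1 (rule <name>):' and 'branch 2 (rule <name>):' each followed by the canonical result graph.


O:
nodes: 0:x2, 1:pl, 2:pl, 3:m, 4:m, 5:x3, 6:pl
edges: (1,0,pre); (1,5,pre); (2,0,pre); (3,1,at); (4,2,at); (5,6,post)
branch 1 (rule r2):
nodes: 0:x2, 1:pl, 2:pl, 5:x3, 6:pl
edges: (1,0,pre); (1,5,pre); (2,0,pre); (5,6,post)
branch 2 (rule r3):
nodes: 0:x2, 1:pl, 2:pl, 4:m, 5:x3, 6:pl, 7:m
edges: (1,0,pre); (1,5,pre); (2,0,pre); (4,2,at); (5,6,post); (7,6,at)


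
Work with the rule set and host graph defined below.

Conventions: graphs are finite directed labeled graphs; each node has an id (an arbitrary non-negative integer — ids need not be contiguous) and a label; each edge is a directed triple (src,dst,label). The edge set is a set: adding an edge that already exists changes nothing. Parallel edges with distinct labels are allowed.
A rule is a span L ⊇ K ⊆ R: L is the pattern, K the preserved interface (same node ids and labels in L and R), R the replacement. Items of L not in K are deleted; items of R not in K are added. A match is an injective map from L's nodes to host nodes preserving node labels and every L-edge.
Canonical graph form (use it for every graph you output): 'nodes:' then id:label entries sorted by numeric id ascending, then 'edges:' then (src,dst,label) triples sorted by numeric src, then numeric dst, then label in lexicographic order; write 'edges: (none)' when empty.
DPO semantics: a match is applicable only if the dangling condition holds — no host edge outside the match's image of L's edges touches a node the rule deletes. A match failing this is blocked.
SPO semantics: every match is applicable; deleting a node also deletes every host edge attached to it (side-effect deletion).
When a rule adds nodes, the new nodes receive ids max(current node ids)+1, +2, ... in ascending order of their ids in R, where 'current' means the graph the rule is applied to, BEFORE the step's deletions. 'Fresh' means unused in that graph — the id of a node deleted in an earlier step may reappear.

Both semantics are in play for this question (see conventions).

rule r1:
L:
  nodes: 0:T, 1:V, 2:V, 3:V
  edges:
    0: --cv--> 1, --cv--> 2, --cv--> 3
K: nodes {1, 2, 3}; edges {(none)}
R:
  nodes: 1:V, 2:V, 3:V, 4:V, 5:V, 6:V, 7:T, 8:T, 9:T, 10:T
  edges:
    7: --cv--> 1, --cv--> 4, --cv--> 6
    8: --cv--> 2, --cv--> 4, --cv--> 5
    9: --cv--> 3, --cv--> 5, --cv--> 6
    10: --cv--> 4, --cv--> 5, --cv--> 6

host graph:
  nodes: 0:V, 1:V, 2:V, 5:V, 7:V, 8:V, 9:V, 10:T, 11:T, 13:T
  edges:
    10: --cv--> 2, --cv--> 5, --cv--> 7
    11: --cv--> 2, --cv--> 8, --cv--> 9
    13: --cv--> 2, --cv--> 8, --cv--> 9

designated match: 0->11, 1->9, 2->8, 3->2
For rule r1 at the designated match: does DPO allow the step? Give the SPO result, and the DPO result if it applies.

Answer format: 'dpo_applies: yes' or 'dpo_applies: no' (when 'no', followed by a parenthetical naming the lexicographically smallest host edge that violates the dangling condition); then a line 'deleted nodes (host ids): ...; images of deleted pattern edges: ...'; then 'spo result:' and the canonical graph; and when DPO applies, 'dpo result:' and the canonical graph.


dpo_applies: yes
deleted nodes (host ids): 11; images of deleted pattern edges: (11,2,cv); (11,8,cv); (11,9,cv)
spo result:
nodes: 0:V, 1:V, 2:V, 5:V, 7:V, 8:V, 9:V, 10:T, 13:T, 14:V, 15:V, 16:V, 17:T, 18:T, 19:T, 20:T
edges: (10,2,cv); (10,5,cv); (10,7,cv); (13,2,cv); (13,8,cv); (13,9,cv); (17,9,cv); (17,14,cv); (17,16,cv); (18,8,cv); (18,14,cv); (18,15,cv); (19,2,cv); (19,15,cv); (19,16,cv); (20,14,cv); (20,15,cv); (20,16,cv)
dpo result:
nodes: 0:V, 1:V, 2:V, 5:V, 7:V, 8:V, 9:V, 10:T, 13:T, 14:V, 15:V, 16:V, 17:T, 18:T, 19:T, 20:T
edges: (10,2,cv); (10,5,cv); (10,7,cv); (13,2,cv); (13,8,cv); (13,9,cv); (17,9,cv); (17,14,cv); (17,16,cv); (18,8,cv); (18,14,cv); (18,15,cv); (19,2,cv); (19,15,cv); (19,16,cv); (20,14,cv); (20,15,cv); (20,16,cv)


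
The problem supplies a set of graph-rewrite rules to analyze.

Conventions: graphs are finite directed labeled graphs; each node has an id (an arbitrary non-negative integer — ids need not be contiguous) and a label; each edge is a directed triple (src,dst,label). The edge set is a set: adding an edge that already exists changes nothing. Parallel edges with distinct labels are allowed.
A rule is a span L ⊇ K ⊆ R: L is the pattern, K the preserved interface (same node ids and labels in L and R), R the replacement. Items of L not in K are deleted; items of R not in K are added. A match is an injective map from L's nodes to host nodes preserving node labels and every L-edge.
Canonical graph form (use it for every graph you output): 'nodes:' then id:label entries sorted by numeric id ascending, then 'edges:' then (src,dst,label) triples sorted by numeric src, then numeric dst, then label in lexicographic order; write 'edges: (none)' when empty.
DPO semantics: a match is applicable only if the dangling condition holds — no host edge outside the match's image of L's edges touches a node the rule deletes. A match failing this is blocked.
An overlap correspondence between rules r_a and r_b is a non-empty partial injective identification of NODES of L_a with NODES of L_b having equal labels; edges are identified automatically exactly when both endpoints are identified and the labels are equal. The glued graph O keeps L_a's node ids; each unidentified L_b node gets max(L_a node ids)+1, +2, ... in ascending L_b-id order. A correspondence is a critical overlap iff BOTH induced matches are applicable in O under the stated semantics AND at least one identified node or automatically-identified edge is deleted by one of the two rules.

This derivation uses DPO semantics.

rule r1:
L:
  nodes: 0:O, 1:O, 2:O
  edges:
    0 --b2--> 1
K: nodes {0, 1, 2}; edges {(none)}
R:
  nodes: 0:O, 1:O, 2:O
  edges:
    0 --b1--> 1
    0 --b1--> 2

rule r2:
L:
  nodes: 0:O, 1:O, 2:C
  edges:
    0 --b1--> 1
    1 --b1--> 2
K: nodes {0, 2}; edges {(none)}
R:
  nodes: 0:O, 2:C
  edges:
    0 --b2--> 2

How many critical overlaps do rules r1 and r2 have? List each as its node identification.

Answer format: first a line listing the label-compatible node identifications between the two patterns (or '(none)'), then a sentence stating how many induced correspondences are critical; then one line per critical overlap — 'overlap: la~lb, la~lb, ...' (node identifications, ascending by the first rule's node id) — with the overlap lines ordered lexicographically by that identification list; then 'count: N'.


label-compatible node identifications between L(r1) and L(r2): 0~0, 0~1, 1~0, 1~1, 2~0, 2~1
3 of the induced correspondences are critical overlaps of r1 and r2.
overlap: 0~0, 2~1
overlap: 1~0, 2~1
overlap: 2~1
count: 3


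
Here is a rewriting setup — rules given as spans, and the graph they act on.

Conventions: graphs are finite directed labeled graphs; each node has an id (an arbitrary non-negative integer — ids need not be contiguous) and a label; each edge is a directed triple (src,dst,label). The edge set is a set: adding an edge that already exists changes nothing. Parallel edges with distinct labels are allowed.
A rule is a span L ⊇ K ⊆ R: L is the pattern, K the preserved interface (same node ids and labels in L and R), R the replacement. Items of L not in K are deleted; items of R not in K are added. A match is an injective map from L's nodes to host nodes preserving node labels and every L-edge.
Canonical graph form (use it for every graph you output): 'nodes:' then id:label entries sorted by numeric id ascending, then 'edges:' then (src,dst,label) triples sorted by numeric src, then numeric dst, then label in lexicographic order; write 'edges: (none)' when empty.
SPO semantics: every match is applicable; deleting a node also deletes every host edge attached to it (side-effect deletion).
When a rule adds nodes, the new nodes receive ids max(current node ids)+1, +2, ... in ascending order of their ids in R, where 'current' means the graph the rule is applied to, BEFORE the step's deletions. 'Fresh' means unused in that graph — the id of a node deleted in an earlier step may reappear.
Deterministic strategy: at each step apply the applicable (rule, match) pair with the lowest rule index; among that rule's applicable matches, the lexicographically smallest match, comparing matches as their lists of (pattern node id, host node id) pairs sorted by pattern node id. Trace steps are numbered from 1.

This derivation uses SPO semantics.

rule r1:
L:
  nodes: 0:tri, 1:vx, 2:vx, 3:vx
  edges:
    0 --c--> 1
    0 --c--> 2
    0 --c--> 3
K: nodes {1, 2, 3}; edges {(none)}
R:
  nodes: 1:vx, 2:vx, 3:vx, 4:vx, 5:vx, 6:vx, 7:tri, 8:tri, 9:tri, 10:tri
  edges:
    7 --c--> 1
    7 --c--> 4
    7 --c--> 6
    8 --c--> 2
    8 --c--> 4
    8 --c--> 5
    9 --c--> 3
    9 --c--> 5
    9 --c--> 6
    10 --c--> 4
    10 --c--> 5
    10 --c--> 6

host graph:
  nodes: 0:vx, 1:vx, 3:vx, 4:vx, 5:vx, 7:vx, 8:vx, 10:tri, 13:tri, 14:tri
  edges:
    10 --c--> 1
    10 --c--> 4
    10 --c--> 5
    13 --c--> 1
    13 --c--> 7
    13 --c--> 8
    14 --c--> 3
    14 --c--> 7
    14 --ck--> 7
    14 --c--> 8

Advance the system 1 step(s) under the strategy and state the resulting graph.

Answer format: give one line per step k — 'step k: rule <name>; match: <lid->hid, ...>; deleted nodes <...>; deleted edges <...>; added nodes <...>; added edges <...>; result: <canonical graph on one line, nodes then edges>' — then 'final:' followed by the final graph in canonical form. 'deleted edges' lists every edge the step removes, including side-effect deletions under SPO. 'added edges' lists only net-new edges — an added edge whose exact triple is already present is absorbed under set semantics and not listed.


step 1: rule r1; match: 0->10, 1->1, 2->4, 3->5; deleted nodes 10; deleted edges (10,1,c); (10,4,c); (10,5,c); added nodes 15, 16, 17, 18, 19, 20, 21; added edges (18,1,c); (18,15,c); (18,17,c); (19,4,c); (19,15,c); (19,16,c); (20,5,c); (20,16,c); (20,17,c); (21,15,c); (21,16,c); (21,17,c); result: nodes: 0:vx, 1:vx, 3:vx, 4:vx, 5:vx, 7:vx, 8:vx, 13:tri, 14:tri, 15:vx, 16:vx, 17:vx, 18:tri, 19:tri, 20:tri, 21:tri edges: (13,1,c); (13,7,c); (13,8,c); (14,3,c); (14,7,c); (14,7,ck); (14,8,c); (18,1,c); (18,15,c); (18,17,c); (19,4,c); (19,15,c); (19,16,c); (20,5,c); (20,16,c); (20,17,c); (21,15,c); (21,16,c); (21,17,c)
final:
nodes: 0:vx, 1:vx, 3:vx, 4:vx, 5:vx, 7:vx, 8:vx, 13:tri, 14:tri, 15:vx, 16:vx, 17:vx, 18:tri, 19:tri, 20:tri, 21:tri
edges: (13,1,c); (13,7,c); (13,8,c); (14,3,c); (14,7,c); (14,7,ck); (14,8,c); (18,1,c); (18,15,c); (18,17,c); (19,4,c); (19,15,c); (19,16,c); (20,5,c); (20,16,c); (20,17,c); (21,15,c); (21,16,c); (21,17,c)


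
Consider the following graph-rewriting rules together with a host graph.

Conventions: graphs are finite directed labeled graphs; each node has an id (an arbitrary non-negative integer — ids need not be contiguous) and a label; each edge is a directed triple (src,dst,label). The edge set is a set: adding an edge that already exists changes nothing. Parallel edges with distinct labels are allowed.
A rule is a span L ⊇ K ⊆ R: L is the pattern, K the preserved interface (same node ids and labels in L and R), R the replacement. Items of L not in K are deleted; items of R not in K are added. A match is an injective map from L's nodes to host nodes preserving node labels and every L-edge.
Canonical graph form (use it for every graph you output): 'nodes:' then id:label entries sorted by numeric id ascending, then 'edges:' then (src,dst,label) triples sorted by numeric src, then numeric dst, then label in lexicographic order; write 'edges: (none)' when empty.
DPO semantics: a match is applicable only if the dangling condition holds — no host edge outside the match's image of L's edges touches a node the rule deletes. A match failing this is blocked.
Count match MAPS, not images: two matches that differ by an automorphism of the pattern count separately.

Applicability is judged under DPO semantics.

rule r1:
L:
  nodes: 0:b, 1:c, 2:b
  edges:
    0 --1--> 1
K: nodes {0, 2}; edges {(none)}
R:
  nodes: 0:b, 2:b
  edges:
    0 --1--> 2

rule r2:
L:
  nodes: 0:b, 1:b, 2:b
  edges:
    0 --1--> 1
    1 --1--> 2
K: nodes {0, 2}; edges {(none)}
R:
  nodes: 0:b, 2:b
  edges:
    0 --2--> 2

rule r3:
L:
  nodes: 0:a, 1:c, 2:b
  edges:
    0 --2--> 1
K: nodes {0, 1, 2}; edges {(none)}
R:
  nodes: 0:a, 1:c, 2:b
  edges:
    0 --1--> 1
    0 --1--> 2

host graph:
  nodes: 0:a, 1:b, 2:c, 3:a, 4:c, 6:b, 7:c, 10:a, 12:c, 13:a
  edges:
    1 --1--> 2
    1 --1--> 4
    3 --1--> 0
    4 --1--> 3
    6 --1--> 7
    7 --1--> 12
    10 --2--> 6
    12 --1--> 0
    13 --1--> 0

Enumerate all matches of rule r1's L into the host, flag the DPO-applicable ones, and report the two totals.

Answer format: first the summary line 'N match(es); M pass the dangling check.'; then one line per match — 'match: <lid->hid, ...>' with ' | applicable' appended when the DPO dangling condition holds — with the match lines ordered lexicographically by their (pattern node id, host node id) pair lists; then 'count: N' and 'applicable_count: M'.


3 match(es); 1 pass the dangling check.
match: 0->1, 1->2, 2->6 | applicable
match: 0->1, 1->4, 2->6
match: 0->6, 1->7, 2->1
count: 3
applicable_count: 1


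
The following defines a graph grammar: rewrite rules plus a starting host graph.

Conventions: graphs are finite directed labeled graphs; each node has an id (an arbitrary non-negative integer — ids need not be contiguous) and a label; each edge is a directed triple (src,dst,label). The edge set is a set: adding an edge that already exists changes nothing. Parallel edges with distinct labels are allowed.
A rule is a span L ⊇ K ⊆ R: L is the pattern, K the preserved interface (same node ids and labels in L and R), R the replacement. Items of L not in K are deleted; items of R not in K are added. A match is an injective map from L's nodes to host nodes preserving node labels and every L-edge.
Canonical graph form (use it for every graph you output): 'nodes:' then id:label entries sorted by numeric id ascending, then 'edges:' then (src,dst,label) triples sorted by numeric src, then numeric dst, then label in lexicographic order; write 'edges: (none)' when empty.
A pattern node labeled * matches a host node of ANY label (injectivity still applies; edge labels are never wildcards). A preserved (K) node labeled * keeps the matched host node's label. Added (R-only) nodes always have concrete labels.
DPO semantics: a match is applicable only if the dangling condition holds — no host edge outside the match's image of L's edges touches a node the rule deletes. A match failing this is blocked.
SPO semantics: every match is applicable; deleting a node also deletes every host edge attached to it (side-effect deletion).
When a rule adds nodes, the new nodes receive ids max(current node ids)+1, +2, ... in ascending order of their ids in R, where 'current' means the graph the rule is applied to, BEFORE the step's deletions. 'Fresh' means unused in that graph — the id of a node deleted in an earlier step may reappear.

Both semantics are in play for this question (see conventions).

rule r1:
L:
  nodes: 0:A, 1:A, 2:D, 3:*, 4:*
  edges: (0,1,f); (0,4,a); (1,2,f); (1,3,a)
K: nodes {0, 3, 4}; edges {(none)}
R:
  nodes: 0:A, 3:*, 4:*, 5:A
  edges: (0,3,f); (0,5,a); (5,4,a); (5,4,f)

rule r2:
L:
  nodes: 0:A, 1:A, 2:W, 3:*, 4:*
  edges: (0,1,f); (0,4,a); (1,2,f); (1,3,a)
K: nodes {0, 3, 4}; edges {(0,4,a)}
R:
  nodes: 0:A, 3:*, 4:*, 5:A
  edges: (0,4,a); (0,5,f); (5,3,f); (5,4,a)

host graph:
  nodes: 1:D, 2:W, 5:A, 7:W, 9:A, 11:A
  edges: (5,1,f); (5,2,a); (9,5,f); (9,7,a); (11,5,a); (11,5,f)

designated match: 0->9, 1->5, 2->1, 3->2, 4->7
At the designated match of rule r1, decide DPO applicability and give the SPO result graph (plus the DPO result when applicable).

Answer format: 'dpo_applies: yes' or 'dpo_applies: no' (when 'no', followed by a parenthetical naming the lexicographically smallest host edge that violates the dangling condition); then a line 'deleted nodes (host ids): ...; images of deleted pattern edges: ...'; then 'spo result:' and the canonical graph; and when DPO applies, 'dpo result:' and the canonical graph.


dpo_applies: no
(the rule deletes node 5, which keeps host edge (11,5,a) outside the match image — the dangling condition fails, DPO blocks; SPO proceeds and side-deletes such edges)
deleted nodes (host ids): 1, 5; images of deleted pattern edges: (5,1,f); (5,2,a); (9,5,f); (9,7,a)
spo result:
nodes: 2:W, 7:W, 9:A, 11:A, 12:A
edges: (9,2,f); (9,12,a); (12,7,a); (12,7,f)


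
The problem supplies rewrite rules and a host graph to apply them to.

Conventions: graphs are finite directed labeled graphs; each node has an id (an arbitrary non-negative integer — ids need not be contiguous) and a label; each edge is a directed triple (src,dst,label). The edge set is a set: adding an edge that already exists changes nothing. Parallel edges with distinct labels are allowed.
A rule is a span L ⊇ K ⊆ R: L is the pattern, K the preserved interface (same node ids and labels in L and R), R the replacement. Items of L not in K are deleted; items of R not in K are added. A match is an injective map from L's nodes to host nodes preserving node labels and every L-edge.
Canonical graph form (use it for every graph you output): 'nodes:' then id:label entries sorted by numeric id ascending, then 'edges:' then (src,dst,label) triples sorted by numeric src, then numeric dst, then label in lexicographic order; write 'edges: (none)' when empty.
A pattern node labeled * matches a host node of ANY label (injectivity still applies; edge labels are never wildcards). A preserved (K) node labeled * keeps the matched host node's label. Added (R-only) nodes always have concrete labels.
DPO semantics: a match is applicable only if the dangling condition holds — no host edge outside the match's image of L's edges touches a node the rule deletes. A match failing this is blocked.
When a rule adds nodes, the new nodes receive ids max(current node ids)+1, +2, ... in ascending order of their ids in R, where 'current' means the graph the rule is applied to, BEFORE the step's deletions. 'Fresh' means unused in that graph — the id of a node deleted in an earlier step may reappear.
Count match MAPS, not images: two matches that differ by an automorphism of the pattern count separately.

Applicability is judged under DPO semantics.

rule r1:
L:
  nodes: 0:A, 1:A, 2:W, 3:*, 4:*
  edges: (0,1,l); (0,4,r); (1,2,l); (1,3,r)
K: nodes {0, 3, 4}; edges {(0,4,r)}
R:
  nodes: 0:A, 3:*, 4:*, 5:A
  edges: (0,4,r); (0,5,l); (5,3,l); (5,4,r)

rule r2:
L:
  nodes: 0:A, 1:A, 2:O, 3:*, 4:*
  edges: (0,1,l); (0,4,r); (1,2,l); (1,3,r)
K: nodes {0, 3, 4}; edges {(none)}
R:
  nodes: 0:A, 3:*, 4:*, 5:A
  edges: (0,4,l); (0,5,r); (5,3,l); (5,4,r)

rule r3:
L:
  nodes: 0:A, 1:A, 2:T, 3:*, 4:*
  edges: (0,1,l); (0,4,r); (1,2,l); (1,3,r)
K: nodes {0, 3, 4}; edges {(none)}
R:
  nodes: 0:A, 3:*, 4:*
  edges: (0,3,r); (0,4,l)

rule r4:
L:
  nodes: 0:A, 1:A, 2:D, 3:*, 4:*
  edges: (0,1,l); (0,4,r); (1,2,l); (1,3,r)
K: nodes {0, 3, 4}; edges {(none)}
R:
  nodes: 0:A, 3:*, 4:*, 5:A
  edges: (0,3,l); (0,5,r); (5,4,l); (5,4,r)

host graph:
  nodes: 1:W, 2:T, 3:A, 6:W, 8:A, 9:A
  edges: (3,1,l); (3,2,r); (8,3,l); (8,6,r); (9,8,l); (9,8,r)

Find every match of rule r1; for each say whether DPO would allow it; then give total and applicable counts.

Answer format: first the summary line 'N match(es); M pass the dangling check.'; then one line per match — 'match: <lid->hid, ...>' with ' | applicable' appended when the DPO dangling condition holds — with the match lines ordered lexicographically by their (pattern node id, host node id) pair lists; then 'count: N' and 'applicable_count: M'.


1 match(es); 1 pass the dangling check.
match: 0->8, 1->3, 2->1, 3->2, 4->6 | applicable
count: 1
applicable_count: 1
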